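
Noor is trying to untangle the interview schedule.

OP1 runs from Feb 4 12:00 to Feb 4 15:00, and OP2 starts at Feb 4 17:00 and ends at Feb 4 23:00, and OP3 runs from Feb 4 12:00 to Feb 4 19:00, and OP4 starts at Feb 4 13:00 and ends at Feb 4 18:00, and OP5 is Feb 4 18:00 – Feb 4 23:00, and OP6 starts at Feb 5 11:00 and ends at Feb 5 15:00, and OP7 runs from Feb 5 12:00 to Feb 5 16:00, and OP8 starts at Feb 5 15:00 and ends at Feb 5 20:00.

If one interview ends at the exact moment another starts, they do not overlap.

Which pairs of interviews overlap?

OP1 & OP3, OP1 & OP4, OP2 & OP3, OP2 & OP4, OP2 & OP5, OP3 & OP4, OP3 & OP5, OP6 & OP7, OP7 & OP8

Sorted by start: OP1, OP3, OP4, OP2, OP5, OP6, OP7, OP8.
OP3 starts before OP1 ends → OP1 and OP3 overlap.
OP4 starts before OP1 ends → OP1 and OP4 overlap.
OP2 starts after OP1 ends, so OP1 has no further overlaps.
OP4 starts before OP3 ends → OP3 and OP4 overlap.
OP2 starts before OP3 ends → OP3 and OP2 overlap.
OP5 starts before OP3 ends → OP3 and OP5 overlap.
OP6 starts after OP3 ends, so OP3 has no further overlaps.
OP2 starts before OP4 ends → OP4 and OP2 overlap.
OP5 starts exactly when OP4 ends (back-to-back, no overlap), so OP4 has no further overlaps.
OP5 starts before OP2 ends → OP2 and OP5 overlap.
OP6 starts after OP2 ends, so OP2 has no further overlaps.
OP6 starts after OP5 ends, so OP5 has no further overlaps.
OP7 starts before OP6 ends → OP6 and OP7 overlap.
OP8 starts exactly when OP6 ends (back-to-back, no overlap).
OP8 starts before OP7 ends → OP7 and OP8 overlap.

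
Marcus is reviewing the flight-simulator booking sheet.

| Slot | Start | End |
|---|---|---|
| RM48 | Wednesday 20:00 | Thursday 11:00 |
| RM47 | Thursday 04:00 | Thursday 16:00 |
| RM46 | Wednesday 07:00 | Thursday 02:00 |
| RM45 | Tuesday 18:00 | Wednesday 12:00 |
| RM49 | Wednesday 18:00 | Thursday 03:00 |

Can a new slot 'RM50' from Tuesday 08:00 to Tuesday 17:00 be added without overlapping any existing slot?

RM45: starts Tuesday 18:00 at or after RM50 ends Tuesday 17:00 → clear.
RM46: starts Wednesday 07:00 at or after RM50 ends Tuesday 17:00 → clear.
RM49: starts Wednesday 18:00 at or after RM50 ends Tuesday 17:00 → clear.
RM48: starts Wednesday 20:00 at or after RM50 ends Tuesday 17:00 → clear.
RM47: starts Thursday 04:00 at or after RM50 ends Tuesday 17:00 → clear.

Yes — the slot is free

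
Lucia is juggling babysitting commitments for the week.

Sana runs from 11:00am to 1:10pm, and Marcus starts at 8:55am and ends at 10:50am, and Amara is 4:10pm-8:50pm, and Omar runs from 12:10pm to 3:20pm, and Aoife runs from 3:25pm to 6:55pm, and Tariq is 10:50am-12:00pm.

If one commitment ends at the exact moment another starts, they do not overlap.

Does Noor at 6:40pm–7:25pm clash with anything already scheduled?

Yes — it overlaps Amara, Aoife

Marcus: ends 10:50am at or before Noor starts 6:40pm → clear.
Tariq: ends 12:00pm at or before Noor starts 6:40pm → clear.
Sana: ends 1:10pm at or before Noor starts 6:40pm → clear.
Omar: ends 3:20pm at or before Noor starts 6:40pm → clear.
Aoife: starts 3:25pm before Noor ends 7:25pm, and ends 6:55pm after Noor starts 6:40pm → overlap.
Amara: starts 4:10pm before Noor ends 7:25pm, and ends 8:50pm after Noor starts 6:40pm → overlap.
Noor overlaps Amara, Aoife.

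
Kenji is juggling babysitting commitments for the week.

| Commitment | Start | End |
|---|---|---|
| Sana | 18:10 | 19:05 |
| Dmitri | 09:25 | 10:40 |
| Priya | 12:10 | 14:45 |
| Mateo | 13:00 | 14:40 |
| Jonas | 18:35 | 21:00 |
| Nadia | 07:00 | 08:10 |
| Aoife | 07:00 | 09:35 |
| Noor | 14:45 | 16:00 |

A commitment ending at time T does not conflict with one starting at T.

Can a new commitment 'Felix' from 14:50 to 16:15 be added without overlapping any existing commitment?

Aoife: ends 09:35 at or before Felix starts 14:50 → clear.
Nadia: ends 08:10 at or before Felix starts 14:50 → clear.
Dmitri: ends 10:40 at or before Felix starts 14:50 → clear.
Priya: ends 14:45 at or before Felix starts 14:50 → clear.
Mateo: ends 14:40 at or before Felix starts 14:50 → clear.
Noor: starts 14:45 before Felix ends 16:15, and ends 16:00 after Felix starts 14:50 → overlap.
Sana: starts 18:10 at or after Felix ends 16:15 → clear.
Jonas: starts 18:35 at or after Felix ends 16:15 → clear.
Felix overlaps Noor.

No — it overlaps Noor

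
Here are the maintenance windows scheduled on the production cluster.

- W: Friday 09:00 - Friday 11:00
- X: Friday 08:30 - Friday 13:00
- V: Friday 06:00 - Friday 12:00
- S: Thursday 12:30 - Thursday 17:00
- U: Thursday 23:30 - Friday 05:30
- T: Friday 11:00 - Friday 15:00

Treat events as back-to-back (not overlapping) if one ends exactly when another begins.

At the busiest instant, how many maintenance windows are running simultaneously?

3

Sweep the timeline, counting +1 at each start and −1 at each end (ends before starts at a tie):
Thursday 12:30 start S → 1
Thursday 17:00 end S → 0
Thursday 23:30 start U → 1
Friday 05:30 end U → 0
Friday 06:00 start V → 1
Friday 08:30 start X → 2
Friday 09:00 start W → 3
Friday 11:00 end W → 2
Friday 11:00 start T → 3
Friday 12:00 end V → 2
Friday 13:00 end X → 1
Friday 15:00 end T → 0
Peak is 3, at Friday 09:00 (V, W, X).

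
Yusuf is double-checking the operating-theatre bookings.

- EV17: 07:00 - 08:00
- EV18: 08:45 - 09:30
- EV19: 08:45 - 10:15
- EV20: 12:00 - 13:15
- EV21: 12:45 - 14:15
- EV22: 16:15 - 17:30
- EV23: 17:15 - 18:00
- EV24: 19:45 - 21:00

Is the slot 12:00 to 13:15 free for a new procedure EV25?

No — it overlaps EV20, EV21

EV17: ends 08:00 at or before EV25 starts 12:00 → clear.
EV18: ends 09:30 at or before EV25 starts 12:00 → clear.
EV19: ends 10:15 at or before EV25 starts 12:00 → clear.
EV20: starts 12:00 before EV25 ends 13:15, and ends 13:15 after EV25 starts 12:00 → overlap.
EV21: starts 12:45 before EV25 ends 13:15, and ends 14:15 after EV25 starts 12:00 → overlap.
EV22: starts 16:15 at or after EV25 ends 13:15 → clear.
EV23: starts 17:15 at or after EV25 ends 13:15 → clear.
EV24: starts 19:45 at or after EV25 ends 13:15 → clear.
EV25 overlaps EV20, EV21.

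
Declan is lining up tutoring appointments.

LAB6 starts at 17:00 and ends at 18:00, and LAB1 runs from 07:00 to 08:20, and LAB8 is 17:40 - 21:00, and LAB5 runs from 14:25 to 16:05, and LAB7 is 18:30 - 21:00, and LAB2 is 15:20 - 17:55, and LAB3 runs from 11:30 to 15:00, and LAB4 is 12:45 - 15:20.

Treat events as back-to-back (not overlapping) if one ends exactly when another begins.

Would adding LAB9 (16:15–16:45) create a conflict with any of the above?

LAB1: ends 08:20 at or before LAB9 starts 16:15 → clear.
LAB3: ends 15:00 at or before LAB9 starts 16:15 → clear.
LAB4: ends 15:20 at or before LAB9 starts 16:15 → clear.
LAB5: ends 16:05 at or before LAB9 starts 16:15 → clear.
LAB2: starts 15:20 before LAB9 ends 16:45, and ends 17:55 after LAB9 starts 16:15 → overlap.
LAB6: starts 17:00 at or after LAB9 ends 16:45 → clear.
LAB8: starts 17:40 at or after LAB9 ends 16:45 → clear.
LAB7: starts 18:30 at or after LAB9 ends 16:45 → clear.
LAB9 overlaps LAB2.

Yes — it overlaps LAB2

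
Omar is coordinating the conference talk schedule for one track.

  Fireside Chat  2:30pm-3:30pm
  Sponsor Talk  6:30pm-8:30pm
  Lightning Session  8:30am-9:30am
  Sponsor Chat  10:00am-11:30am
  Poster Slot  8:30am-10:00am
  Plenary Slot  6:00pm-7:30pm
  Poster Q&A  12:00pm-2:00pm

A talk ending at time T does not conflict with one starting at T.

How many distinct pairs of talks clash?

2

Sorted by start: Lightning Session, Poster Slot, Sponsor Chat, Poster Q&A, Fireside Chat, Plenary Slot, Sponsor Talk.
Poster Slot starts before Lightning Session ends → Lightning Session and Poster Slot overlap.
Sponsor Chat starts after Lightning Session ends — done with Lightning Session.
Sponsor Chat starts exactly when Poster Slot ends (back-to-back, no overlap) — done with Poster Slot.
Poster Q&A starts after Sponsor Chat ends — done with Sponsor Chat.
Fireside Chat starts after Poster Q&A ends — done with Poster Q&A.
Plenary Slot starts after Fireside Chat ends — done with Fireside Chat.
Sponsor Talk starts before Plenary Slot ends → Plenary Slot and Sponsor Talk overlap.
Overlapping pairs: Lightning Session & Poster Slot, Plenary Slot & Sponsor Talk — 2 in total.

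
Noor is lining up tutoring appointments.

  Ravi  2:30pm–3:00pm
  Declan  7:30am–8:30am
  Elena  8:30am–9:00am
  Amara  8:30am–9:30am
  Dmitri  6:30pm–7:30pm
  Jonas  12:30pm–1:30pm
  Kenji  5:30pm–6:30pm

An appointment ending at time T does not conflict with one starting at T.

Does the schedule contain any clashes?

Sorted by start: Declan, Elena, Amara, Jonas, Ravi, Kenji, Dmitri.
Elena starts exactly when Declan ends (back-to-back, no overlap), so Declan has no further overlaps.
Amara starts before Elena ends → Elena and Amara overlap.
That's a conflict, so the schedule is not conflict-free.

Yes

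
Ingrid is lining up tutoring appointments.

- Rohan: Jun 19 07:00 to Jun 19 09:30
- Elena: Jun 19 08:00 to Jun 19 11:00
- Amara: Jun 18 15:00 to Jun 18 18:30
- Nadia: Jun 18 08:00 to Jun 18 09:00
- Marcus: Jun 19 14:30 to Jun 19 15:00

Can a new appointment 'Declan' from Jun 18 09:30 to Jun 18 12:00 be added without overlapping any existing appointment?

Nadia: ends Jun 18 09:00 at or before Declan starts Jun 18 09:30 → clear.
Amara: starts Jun 18 15:00 at or after Declan ends Jun 18 12:00 → clear.
Rohan: starts Jun 19 07:00 at or after Declan ends Jun 18 12:00 → clear.
Elena: starts Jun 19 08:00 at or after Declan ends Jun 18 12:00 → clear.
Marcus: starts Jun 19 14:30 at or after Declan ends Jun 18 12:00 → clear.

Yes — the slot is free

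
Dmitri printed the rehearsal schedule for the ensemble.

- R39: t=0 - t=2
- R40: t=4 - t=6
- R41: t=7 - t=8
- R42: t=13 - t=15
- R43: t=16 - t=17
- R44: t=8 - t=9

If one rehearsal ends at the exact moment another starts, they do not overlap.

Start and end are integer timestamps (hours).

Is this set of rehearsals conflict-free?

Two intervals overlap when each starts before the other ends.
Sorted by start: R39, R40, R41, R44, R42, R43.
R40 starts after R39 ends — done with R39.
R41 starts after R40 ends — done with R40.
R44 starts exactly when R41 ends (back-to-back, no overlap) — done with R41.
R42 starts after R44 ends — done with R44.
R43 starts after R42 ends.
Every pair is clear; the schedule has no overlaps.

Yes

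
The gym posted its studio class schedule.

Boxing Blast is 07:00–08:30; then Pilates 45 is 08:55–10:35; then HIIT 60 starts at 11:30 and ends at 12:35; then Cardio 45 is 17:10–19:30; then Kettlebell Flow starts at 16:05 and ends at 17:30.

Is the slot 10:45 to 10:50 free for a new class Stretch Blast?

Boxing Blast: ends 08:30 at or before Stretch Blast starts 10:45 → clear.
Pilates 45: ends 10:35 at or before Stretch Blast starts 10:45 → clear.
HIIT 60: starts 11:30 at or after Stretch Blast ends 10:50 → clear.
Kettlebell Flow: starts 16:05 at or after Stretch Blast ends 10:50 → clear.
Cardio 45: starts 17:10 at or after Stretch Blast ends 10:50 → clear.

Yes — the slot is free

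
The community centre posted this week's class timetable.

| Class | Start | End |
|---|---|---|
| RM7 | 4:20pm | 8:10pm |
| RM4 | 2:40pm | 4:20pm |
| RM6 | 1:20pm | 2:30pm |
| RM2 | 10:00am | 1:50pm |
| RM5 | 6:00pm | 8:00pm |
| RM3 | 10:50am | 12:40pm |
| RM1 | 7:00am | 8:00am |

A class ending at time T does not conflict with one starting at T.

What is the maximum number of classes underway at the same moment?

2

Sort all start/end points and keep a running count:
7:00am start RM1 → 1
8:00am end RM1 → 0
10:00am start RM2 → 1
10:50am start RM3 → 2
12:40pm end RM3 → 1
1:20pm start RM6 → 2
1:50pm end RM2 → 1
2:30pm end RM6 → 0
2:40pm start RM4 → 1
4:20pm end RM4 → 0
4:20pm start RM7 → 1
6:00pm start RM5 → 2
8:00pm end RM5 → 1
8:10pm end RM7 → 0
Peak is 2, at 10:50am (RM2, RM3).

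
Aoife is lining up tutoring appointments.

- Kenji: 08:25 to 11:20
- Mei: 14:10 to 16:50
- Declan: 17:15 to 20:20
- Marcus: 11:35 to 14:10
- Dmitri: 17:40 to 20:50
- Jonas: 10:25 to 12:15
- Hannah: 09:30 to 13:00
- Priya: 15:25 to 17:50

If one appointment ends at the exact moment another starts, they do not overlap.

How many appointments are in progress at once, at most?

Sweep the timeline, counting +1 at each start and −1 at each end (ends before starts at a tie):
08:25 start Kenji → 1
09:30 start Hannah → 2
10:25 start Jonas → 3
11:20 end Kenji → 2
11:35 start Marcus → 3
12:15 end Jonas → 2
13:00 end Hannah → 1
14:10 end Marcus → 0
14:10 start Mei → 1
15:25 start Priya → 2
16:50 end Mei → 1
17:15 start Declan → 2
17:40 start Dmitri → 3
17:50 end Priya → 2
20:20 end Declan → 1
20:50 end Dmitri → 0
Peak is 3, at 10:25 (Hannah, Jonas, Kenji).

3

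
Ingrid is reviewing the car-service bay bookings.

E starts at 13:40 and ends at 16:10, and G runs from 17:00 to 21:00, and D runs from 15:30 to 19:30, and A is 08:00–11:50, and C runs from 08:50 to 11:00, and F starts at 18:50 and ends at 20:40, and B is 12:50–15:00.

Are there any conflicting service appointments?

Sorted by start: A, C, B, E, D, G, F.
C starts before A ends → A and C overlap.
That's a conflict, so the schedule is not conflict-free.

Yes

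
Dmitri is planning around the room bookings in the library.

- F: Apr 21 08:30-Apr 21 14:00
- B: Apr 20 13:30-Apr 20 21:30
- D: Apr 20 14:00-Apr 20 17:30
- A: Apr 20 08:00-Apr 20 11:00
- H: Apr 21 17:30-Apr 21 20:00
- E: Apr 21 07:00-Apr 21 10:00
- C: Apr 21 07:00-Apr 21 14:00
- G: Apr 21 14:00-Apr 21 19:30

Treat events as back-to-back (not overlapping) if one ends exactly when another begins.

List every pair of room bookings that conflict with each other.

Sorted by start: A, B, D, C, E, F, G, H.
B starts after A ends, so nothing later overlaps A either.
D starts before B ends → B and D overlap.
C starts after B ends, so nothing later overlaps B either.
C starts after D ends, so nothing later overlaps D either.
E starts before C ends → C and E overlap.
F starts before C ends → C and F overlap.
G starts exactly when C ends (back-to-back, no overlap), so nothing later overlaps C either.
F starts before E ends → E and F overlap.
G starts after E ends, so nothing later overlaps E either.
G starts exactly when F ends (back-to-back, no overlap), so nothing later overlaps F either.
H starts before G ends → G and H overlap.

B & D, C & E, C & F, E & F, G & H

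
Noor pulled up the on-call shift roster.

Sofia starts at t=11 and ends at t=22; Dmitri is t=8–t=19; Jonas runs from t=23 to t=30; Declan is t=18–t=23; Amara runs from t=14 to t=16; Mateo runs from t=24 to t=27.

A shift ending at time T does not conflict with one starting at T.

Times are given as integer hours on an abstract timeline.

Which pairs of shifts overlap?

Sorted by start: Dmitri, Sofia, Amara, Declan, Jonas, Mateo.
Sofia starts before Dmitri ends → Dmitri and Sofia overlap.
Amara starts before Dmitri ends → Dmitri and Amara overlap.
Declan starts before Dmitri ends → Dmitri and Declan overlap.
Jonas starts after Dmitri ends; Dmitri is clear from here.
Amara starts before Sofia ends → Sofia and Amara overlap.
Declan starts before Sofia ends → Sofia and Declan overlap.
Jonas starts after Sofia ends; Sofia is clear from here.
Declan starts after Amara ends; Amara is clear from here.
Jonas starts exactly when Declan ends (back-to-back, no overlap); Declan is clear from here.
Mateo starts before Jonas ends → Jonas and Mateo overlap.

Amara & Dmitri, Amara & Sofia, Declan & Dmitri, Declan & Sofia, Dmitri & Sofia, Jonas & Mateo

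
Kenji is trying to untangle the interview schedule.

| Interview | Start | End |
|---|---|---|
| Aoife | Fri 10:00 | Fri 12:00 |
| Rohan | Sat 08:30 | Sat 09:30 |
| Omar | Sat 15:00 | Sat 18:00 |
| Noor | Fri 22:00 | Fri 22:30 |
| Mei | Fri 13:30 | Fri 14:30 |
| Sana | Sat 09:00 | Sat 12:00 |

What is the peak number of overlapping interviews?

2

Walk through starts and ends in time order (an end at T is processed before a start at T):
Fri 10:00 start Aoife → 1
Fri 12:00 end Aoife → 0
Fri 13:30 start Mei → 1
Fri 14:30 end Mei → 0
Fri 22:00 start Noor → 1
Fri 22:30 end Noor → 0
Sat 08:30 start Rohan → 1
Sat 09:00 start Sana → 2
Sat 09:30 end Rohan → 1
Sat 12:00 end Sana → 0
Sat 15:00 start Omar → 1
Sat 18:00 end Omar → 0
Peak is 2, at Sat 09:00 (Rohan, Sana).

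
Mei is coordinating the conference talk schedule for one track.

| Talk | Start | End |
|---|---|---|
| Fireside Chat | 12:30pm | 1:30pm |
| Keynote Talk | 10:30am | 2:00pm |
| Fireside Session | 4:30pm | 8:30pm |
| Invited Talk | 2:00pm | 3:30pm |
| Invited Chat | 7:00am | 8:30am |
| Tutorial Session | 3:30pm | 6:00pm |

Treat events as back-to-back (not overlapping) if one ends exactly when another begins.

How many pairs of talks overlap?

Sorted by start: Invited Chat, Keynote Talk, Fireside Chat, Invited Talk, Tutorial Session, Fireside Session.
Keynote Talk starts after Invited Chat ends, so nothing later overlaps Invited Chat either.
Fireside Chat starts before Keynote Talk ends → Keynote Talk and Fireside Chat overlap.
Invited Talk starts exactly when Keynote Talk ends (back-to-back, no overlap), so nothing later overlaps Keynote Talk either.
Invited Talk starts after Fireside Chat ends, so nothing later overlaps Fireside Chat either.
Tutorial Session starts exactly when Invited Talk ends (back-to-back, no overlap), so nothing later overlaps Invited Talk either.
Fireside Session starts before Tutorial Session ends → Tutorial Session and Fireside Session overlap.
Overlapping pairs: Fireside Chat & Keynote Talk, Fireside Session & Tutorial Session — 2 in total.

2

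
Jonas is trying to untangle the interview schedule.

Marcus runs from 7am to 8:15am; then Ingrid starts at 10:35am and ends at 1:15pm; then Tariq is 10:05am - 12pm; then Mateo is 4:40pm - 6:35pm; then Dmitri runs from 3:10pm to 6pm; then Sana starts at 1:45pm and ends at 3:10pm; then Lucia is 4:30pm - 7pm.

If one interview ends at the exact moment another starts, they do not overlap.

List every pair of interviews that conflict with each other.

Dmitri & Lucia, Dmitri & Mateo, Ingrid & Tariq, Lucia & Mateo

Two intervals overlap when each starts before the other ends.
Sorted by start: Marcus, Tariq, Ingrid, Sana, Dmitri, Lucia, Mateo.
Tariq starts after Marcus ends — done with Marcus.
Ingrid starts before Tariq ends → Tariq and Ingrid overlap.
Sana starts after Tariq ends — done with Tariq.
Sana starts after Ingrid ends — done with Ingrid.
Dmitri starts exactly when Sana ends (back-to-back, no overlap) — done with Sana.
Lucia starts before Dmitri ends → Dmitri and Lucia overlap.
Mateo starts before Dmitri ends → Dmitri and Mateo overlap.
Mateo starts before Lucia ends → Lucia and Mateo overlap.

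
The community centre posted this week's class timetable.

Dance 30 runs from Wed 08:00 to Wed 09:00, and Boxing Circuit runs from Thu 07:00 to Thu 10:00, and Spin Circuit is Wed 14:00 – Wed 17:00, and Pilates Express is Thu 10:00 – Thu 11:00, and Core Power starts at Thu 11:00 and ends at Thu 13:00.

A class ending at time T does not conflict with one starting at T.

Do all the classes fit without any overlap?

Two intervals overlap when each starts before the other ends.
Sorted by start: Dance 30, Spin Circuit, Boxing Circuit, Pilates Express, Core Power.
Spin Circuit starts after Dance 30 ends, so Dance 30 has no further overlaps.
Boxing Circuit starts after Spin Circuit ends, so Spin Circuit has no further overlaps.
Pilates Express starts exactly when Boxing Circuit ends (back-to-back, no overlap), so Boxing Circuit has no further overlaps.
Core Power starts exactly when Pilates Express ends (back-to-back, no overlap).
Every pair is clear; the schedule has no overlaps.

Yes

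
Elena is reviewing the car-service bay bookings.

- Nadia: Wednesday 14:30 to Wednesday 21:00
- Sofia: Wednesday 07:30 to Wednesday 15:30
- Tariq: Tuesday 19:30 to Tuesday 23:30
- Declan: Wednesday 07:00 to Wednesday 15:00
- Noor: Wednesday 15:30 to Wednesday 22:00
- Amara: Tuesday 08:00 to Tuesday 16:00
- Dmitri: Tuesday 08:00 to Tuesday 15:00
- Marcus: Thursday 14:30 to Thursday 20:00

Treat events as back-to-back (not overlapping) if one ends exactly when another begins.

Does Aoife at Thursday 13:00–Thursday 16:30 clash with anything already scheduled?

Yes — it overlaps Marcus

Amara: ends Tuesday 16:00 at or before Aoife starts Thursday 13:00 → clear.
Dmitri: ends Tuesday 15:00 at or before Aoife starts Thursday 13:00 → clear.
Tariq: ends Tuesday 23:30 at or before Aoife starts Thursday 13:00 → clear.
Declan: ends Wednesday 15:00 at or before Aoife starts Thursday 13:00 → clear.
Sofia: ends Wednesday 15:30 at or before Aoife starts Thursday 13:00 → clear.
Nadia: ends Wednesday 21:00 at or before Aoife starts Thursday 13:00 → clear.
Noor: ends Wednesday 22:00 at or before Aoife starts Thursday 13:00 → clear.
Marcus: starts Thursday 14:30 before Aoife ends Thursday 16:30, and ends Thursday 20:00 after Aoife starts Thursday 13:00 → overlap.
Aoife overlaps Marcus.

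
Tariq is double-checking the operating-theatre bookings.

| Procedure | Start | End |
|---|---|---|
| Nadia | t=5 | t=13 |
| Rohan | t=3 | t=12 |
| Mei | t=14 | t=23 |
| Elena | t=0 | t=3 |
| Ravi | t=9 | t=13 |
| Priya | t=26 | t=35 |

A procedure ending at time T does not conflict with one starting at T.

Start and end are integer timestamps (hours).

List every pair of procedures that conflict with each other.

Nadia & Ravi, Nadia & Rohan, Ravi & Rohan

Sorted by start: Elena, Rohan, Nadia, Ravi, Mei, Priya.
Rohan starts exactly when Elena ends (back-to-back, no overlap); Elena is clear from here.
Nadia starts before Rohan ends → Rohan and Nadia overlap.
Ravi starts before Rohan ends → Rohan and Ravi overlap.
Mei starts after Rohan ends; Rohan is clear from here.
Ravi starts before Nadia ends → Nadia and Ravi overlap.
Mei starts after Nadia ends; Nadia is clear from here.
Mei starts after Ravi ends; Ravi is clear from here.
Priya starts after Mei ends.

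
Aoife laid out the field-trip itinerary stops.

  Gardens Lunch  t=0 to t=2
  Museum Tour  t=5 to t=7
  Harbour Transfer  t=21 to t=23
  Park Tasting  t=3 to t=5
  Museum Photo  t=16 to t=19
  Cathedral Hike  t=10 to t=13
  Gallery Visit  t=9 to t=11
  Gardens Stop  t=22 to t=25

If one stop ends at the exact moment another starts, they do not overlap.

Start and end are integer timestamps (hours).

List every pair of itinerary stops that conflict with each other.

Cathedral Hike & Gallery Visit, Gardens Stop & Harbour Transfer

Sorted by start: Gardens Lunch, Park Tasting, Museum Tour, Gallery Visit, Cathedral Hike, Museum Photo, Harbour Transfer, Gardens Stop.
Park Tasting starts after Gardens Lunch ends — done with Gardens Lunch.
Museum Tour starts exactly when Park Tasting ends (back-to-back, no overlap) — done with Park Tasting.
Gallery Visit starts after Museum Tour ends — done with Museum Tour.
Cathedral Hike starts before Gallery Visit ends → Gallery Visit and Cathedral Hike overlap.
Museum Photo starts after Gallery Visit ends — done with Gallery Visit.
Museum Photo starts after Cathedral Hike ends — done with Cathedral Hike.
Harbour Transfer starts after Museum Photo ends — done with Museum Photo.
Gardens Stop starts before Harbour Transfer ends → Harbour Transfer and Gardens Stop overlap.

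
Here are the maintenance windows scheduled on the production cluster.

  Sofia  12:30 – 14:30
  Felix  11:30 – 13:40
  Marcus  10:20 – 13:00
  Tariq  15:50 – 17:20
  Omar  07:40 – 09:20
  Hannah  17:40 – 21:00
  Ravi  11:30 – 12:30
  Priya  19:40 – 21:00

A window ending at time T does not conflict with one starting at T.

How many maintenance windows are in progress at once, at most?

3

Sort all start/end points and keep a running count:
07:40 start Omar → 1
09:20 end Omar → 0
10:20 start Marcus → 1
11:30 start Felix → 2
11:30 start Ravi → 3
12:30 end Ravi → 2
12:30 start Sofia → 3
13:00 end Marcus → 2
13:40 end Felix → 1
14:30 end Sofia → 0
15:50 start Tariq → 1
17:20 end Tariq → 0
17:40 start Hannah → 1
19:40 start Priya → 2
21:00 end Hannah → 1
21:00 end Priya → 0
Peak is 3, at 11:30 (Felix, Marcus, Ravi).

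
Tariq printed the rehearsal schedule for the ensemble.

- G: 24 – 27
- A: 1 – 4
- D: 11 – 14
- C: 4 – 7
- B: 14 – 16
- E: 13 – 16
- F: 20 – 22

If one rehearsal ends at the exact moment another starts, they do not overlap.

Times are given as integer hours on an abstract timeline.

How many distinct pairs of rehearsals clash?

Check each pair: they overlap iff neither finishes before the other starts.
Sorted by start: A, C, D, E, B, F, G.
C starts exactly when A ends (back-to-back, no overlap), so A has no further overlaps.
D starts after C ends, so C has no further overlaps.
E starts before D ends → D and E overlap.
B starts exactly when D ends (back-to-back, no overlap), so D has no further overlaps.
B starts before E ends → E and B overlap.
F starts after E ends, so E has no further overlaps.
F starts after B ends, so B has no further overlaps.
G starts after F ends.
Overlapping pairs: B & E, D & E — 2 in total.

2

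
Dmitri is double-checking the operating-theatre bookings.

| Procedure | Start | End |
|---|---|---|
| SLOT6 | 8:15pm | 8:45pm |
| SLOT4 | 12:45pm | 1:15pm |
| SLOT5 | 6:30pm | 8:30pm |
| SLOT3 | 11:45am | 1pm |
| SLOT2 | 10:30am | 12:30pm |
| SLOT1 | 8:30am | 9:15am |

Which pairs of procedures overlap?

SLOT2 & SLOT3, SLOT3 & SLOT4, SLOT5 & SLOT6

Sorted by start: SLOT1, SLOT2, SLOT3, SLOT4, SLOT5, SLOT6.
SLOT2 starts after SLOT1 ends; SLOT1 is clear from here.
SLOT3 starts before SLOT2 ends → SLOT2 and SLOT3 overlap.
SLOT4 starts after SLOT2 ends; SLOT2 is clear from here.
SLOT4 starts before SLOT3 ends → SLOT3 and SLOT4 overlap.
SLOT5 starts after SLOT3 ends; SLOT3 is clear from here.
SLOT5 starts after SLOT4 ends; SLOT4 is clear from here.
SLOT6 starts before SLOT5 ends → SLOT5 and SLOT6 overlap.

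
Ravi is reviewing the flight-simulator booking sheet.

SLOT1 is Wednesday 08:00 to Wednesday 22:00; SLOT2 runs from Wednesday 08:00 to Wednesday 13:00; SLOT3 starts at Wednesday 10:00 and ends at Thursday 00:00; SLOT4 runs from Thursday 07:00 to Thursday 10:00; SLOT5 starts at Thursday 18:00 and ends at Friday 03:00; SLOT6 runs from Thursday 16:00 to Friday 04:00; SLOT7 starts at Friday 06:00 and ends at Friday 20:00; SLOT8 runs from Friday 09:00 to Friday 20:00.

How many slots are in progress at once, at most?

3

Sweep the timeline, counting +1 at each start and −1 at each end (ends before starts at a tie):
Wednesday 08:00 start SLOT1 → 1
Wednesday 08:00 start SLOT2 → 2
Wednesday 10:00 start SLOT3 → 3
Wednesday 13:00 end SLOT2 → 2
Wednesday 22:00 end SLOT1 → 1
Thursday 00:00 end SLOT3 → 0
Thursday 07:00 start SLOT4 → 1
Thursday 10:00 end SLOT4 → 0
Thursday 16:00 start SLOT6 → 1
Thursday 18:00 start SLOT5 → 2
Friday 03:00 end SLOT5 → 1
Friday 04:00 end SLOT6 → 0
Friday 06:00 start SLOT7 → 1
Friday 09:00 start SLOT8 → 2
Friday 20:00 end SLOT7 → 1
Friday 20:00 end SLOT8 → 0
Peak is 3, at Wednesday 10:00 (SLOT1, SLOT2, SLOT3).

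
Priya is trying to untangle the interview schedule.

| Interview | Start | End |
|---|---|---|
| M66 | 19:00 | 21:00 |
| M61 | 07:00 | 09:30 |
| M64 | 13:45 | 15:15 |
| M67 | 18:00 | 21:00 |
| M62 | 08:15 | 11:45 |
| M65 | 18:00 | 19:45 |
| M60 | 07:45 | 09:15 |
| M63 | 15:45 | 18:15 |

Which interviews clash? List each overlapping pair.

Sorted by start: M61, M60, M62, M64, M63, M65, M67, M66.
M60 starts before M61 ends → M61 and M60 overlap.
M62 starts before M61 ends → M61 and M62 overlap.
M64 starts after M61 ends — done with M61.
M62 starts before M60 ends → M60 and M62 overlap.
M64 starts after M60 ends — done with M60.
M64 starts after M62 ends — done with M62.
M63 starts after M64 ends — done with M64.
M65 starts before M63 ends → M63 and M65 overlap.
M67 starts before M63 ends → M63 and M67 overlap.
M66 starts after M63 ends.
M67 starts before M65 ends → M65 and M67 overlap.
M66 starts before M65 ends → M65 and M66 overlap.
M66 starts before M67 ends → M67 and M66 overlap.

M60 & M61, M60 & M62, M61 & M62, M63 & M65, M63 & M67, M65 & M66, M65 & M67, M66 & M67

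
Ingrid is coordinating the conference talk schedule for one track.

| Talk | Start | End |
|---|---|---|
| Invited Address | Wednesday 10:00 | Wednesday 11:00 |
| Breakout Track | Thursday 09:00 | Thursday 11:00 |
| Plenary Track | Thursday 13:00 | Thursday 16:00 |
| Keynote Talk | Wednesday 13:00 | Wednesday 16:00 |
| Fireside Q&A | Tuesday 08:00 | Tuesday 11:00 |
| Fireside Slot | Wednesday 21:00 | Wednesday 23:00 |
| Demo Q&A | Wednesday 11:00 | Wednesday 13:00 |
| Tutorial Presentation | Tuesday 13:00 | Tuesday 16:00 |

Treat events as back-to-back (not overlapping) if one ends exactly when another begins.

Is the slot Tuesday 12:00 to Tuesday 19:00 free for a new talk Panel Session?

Fireside Q&A: ends Tuesday 11:00 at or before Panel Session starts Tuesday 12:00 → clear.
Tutorial Presentation: starts Tuesday 13:00 before Panel Session ends Tuesday 19:00, and ends Tuesday 16:00 after Panel Session starts Tuesday 12:00 → overlap.
Invited Address: starts Wednesday 10:00 at or after Panel Session ends Tuesday 19:00 → clear.
Demo Q&A: starts Wednesday 11:00 at or after Panel Session ends Tuesday 19:00 → clear.
Keynote Talk: starts Wednesday 13:00 at or after Panel Session ends Tuesday 19:00 → clear.
Fireside Slot: starts Wednesday 21:00 at or after Panel Session ends Tuesday 19:00 → clear.
Breakout Track: starts Thursday 09:00 at or after Panel Session ends Tuesday 19:00 → clear.
Plenary Track: starts Thursday 13:00 at or after Panel Session ends Tuesday 19:00 → clear.
Panel Session overlaps Tutorial Presentation.

No — it overlaps Tutorial Presentation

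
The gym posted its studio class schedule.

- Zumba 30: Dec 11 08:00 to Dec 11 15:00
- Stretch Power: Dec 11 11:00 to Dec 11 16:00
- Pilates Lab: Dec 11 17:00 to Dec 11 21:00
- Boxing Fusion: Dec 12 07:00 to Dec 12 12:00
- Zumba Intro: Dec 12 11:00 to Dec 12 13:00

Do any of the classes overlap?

Check each pair: they overlap iff neither finishes before the other starts.
Sorted by start: Zumba 30, Stretch Power, Pilates Lab, Boxing Fusion, Zumba Intro.
Stretch Power starts before Zumba 30 ends → Zumba 30 and Stretch Power overlap.
That's a conflict, so the schedule is not conflict-free.

Yes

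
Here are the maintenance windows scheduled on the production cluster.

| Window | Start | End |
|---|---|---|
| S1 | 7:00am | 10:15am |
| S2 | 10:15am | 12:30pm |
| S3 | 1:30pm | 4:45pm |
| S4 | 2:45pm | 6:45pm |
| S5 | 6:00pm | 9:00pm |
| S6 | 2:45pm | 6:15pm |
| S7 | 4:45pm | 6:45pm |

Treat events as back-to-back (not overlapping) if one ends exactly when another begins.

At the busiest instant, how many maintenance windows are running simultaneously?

4

Sweep the timeline, counting +1 at each start and −1 at each end (ends before starts at a tie):
7:00am start S1 → 1
10:15am end S1 → 0
10:15am start S2 → 1
12:30pm end S2 → 0
1:30pm start S3 → 1
2:45pm start S4 → 2
2:45pm start S6 → 3
4:45pm end S3 → 2
4:45pm start S7 → 3
6:00pm start S5 → 4
6:15pm end S6 → 3
6:45pm end S4 → 2
6:45pm end S7 → 1
9:00pm end S5 → 0
Peak is 4, at 6:00pm (S4, S5, S6, S7).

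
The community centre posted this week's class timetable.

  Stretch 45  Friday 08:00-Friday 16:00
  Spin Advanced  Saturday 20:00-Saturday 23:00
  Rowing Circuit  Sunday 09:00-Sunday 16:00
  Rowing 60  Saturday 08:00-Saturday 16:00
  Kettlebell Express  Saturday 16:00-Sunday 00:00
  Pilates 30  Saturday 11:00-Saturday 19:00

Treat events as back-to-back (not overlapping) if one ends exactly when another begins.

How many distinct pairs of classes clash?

3

Sorted by start: Stretch 45, Rowing 60, Pilates 30, Kettlebell Express, Spin Advanced, Rowing Circuit.
Rowing 60 starts after Stretch 45 ends, so nothing later overlaps Stretch 45 either.
Pilates 30 starts before Rowing 60 ends → Rowing 60 and Pilates 30 overlap.
Kettlebell Express starts exactly when Rowing 60 ends (back-to-back, no overlap), so nothing later overlaps Rowing 60 either.
Kettlebell Express starts before Pilates 30 ends → Pilates 30 and Kettlebell Express overlap.
Spin Advanced starts after Pilates 30 ends, so nothing later overlaps Pilates 30 either.
Spin Advanced starts before Kettlebell Express ends → Kettlebell Express and Spin Advanced overlap.
Rowing Circuit starts after Kettlebell Express ends.
Rowing Circuit starts after Spin Advanced ends.
Overlapping pairs: Kettlebell Express & Pilates 30, Kettlebell Express & Spin Advanced, Pilates 30 & Rowing 60 — 3 in total.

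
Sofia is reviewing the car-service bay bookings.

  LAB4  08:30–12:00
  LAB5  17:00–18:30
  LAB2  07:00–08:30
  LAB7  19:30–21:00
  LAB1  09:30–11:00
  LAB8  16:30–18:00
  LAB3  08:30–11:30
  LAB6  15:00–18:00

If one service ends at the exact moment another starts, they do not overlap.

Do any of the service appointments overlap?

Yes

Check each pair: they overlap iff neither finishes before the other starts.
Sorted by start: LAB2, LAB3, LAB4, LAB1, LAB6, LAB8, LAB5, LAB7.
LAB3 starts exactly when LAB2 ends (back-to-back, no overlap) — done with LAB2.
LAB4 starts before LAB3 ends → LAB3 and LAB4 overlap.
That's a conflict, so the schedule is not conflict-free.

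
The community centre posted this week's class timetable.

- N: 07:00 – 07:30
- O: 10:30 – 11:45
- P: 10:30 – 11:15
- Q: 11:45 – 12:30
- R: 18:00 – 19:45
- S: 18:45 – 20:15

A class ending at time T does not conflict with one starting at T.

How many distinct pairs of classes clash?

Sorted by start: N, O, P, Q, R, S.
O starts after N ends; N is clear from here.
P starts before O ends → O and P overlap.
Q starts exactly when O ends (back-to-back, no overlap); O is clear from here.
Q starts after P ends; P is clear from here.
R starts after Q ends; Q is clear from here.
S starts before R ends → R and S overlap.
Overlapping pairs: O & P, R & S — 2 in total.

2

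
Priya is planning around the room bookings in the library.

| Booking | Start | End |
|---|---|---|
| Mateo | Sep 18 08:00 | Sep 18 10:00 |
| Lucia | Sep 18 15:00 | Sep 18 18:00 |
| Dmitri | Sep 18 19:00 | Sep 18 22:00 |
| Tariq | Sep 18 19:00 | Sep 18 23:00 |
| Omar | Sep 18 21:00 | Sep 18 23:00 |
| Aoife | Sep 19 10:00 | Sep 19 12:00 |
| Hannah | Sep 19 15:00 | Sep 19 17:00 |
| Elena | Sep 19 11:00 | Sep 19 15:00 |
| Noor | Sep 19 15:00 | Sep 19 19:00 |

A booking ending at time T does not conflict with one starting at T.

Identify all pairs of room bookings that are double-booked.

Aoife & Elena, Dmitri & Omar, Dmitri & Tariq, Hannah & Noor, Omar & Tariq

Check each pair: they overlap iff neither finishes before the other starts.
Sorted by start: Mateo, Lucia, Dmitri, Tariq, Omar, Aoife, Elena, Hannah, Noor.
Lucia starts after Mateo ends — done with Mateo.
Dmitri starts after Lucia ends — done with Lucia.
Tariq starts before Dmitri ends → Dmitri and Tariq overlap.
Omar starts before Dmitri ends → Dmitri and Omar overlap.
Aoife starts after Dmitri ends — done with Dmitri.
Omar starts before Tariq ends → Tariq and Omar overlap.
Aoife starts after Tariq ends — done with Tariq.
Aoife starts after Omar ends — done with Omar.
Elena starts before Aoife ends → Aoife and Elena overlap.
Hannah starts after Aoife ends — done with Aoife.
Hannah starts exactly when Elena ends (back-to-back, no overlap) — done with Elena.
Noor starts before Hannah ends → Hannah and Noor overlap.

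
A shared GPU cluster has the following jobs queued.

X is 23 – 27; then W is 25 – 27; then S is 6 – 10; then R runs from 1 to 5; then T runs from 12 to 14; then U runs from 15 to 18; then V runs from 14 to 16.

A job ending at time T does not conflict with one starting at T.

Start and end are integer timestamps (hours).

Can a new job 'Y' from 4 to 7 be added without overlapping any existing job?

R: starts 1 before Y ends 7, and ends 5 after Y starts 4 → overlap.
S: starts 6 before Y ends 7, and ends 10 after Y starts 4 → overlap.
T: starts 12 at or after Y ends 7 → clear.
V: starts 14 at or after Y ends 7 → clear.
U: starts 15 at or after Y ends 7 → clear.
X: starts 23 at or after Y ends 7 → clear.
W: starts 25 at or after Y ends 7 → clear.
Y overlaps R, S.

No — it overlaps R, S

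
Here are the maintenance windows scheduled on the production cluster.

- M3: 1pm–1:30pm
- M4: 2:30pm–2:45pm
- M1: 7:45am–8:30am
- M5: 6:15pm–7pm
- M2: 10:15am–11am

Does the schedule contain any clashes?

No

Sorted by start: M1, M2, M3, M4, M5.
M2 starts after M1 ends, so nothing later overlaps M1 either.
M3 starts after M2 ends, so nothing later overlaps M2 either.
M4 starts after M3 ends, so nothing later overlaps M3 either.
M5 starts after M4 ends.
Every pair is clear; the schedule has no overlaps.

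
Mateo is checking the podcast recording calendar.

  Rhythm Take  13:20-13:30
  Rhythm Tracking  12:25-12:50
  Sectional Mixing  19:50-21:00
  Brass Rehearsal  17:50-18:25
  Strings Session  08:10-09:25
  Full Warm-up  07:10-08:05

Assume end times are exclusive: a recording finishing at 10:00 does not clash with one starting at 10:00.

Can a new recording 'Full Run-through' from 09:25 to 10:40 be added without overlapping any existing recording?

Yes — the slot is free

Full Warm-up: ends 08:05 at or before Full Run-through starts 09:25 → clear.
Strings Session: ends 09:25 at or before Full Run-through starts 09:25 → clear.
Rhythm Tracking: starts 12:25 at or after Full Run-through ends 10:40 → clear.
Rhythm Take: starts 13:20 at or after Full Run-through ends 10:40 → clear.
Brass Rehearsal: starts 17:50 at or after Full Run-through ends 10:40 → clear.
Sectional Mixing: starts 19:50 at or after Full Run-through ends 10:40 → clear.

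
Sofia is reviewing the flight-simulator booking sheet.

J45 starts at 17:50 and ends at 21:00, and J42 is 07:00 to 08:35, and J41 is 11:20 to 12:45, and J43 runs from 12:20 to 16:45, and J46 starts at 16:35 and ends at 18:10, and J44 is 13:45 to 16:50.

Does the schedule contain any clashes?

Yes

Sorted by start: J42, J41, J43, J44, J46, J45.
J41 starts after J42 ends; J42 is clear from here.
J43 starts before J41 ends → J41 and J43 overlap.
That's a conflict, so the schedule is not conflict-free.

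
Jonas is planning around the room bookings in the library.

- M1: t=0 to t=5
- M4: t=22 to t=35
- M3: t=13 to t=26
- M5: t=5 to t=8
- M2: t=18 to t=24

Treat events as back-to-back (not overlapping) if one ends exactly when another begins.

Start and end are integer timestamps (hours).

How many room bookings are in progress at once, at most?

Sort all start/end points and keep a running count:
t=0 start M1 → 1
t=5 end M1 → 0
t=5 start M5 → 1
t=8 end M5 → 0
t=13 start M3 → 1
t=18 start M2 → 2
t=22 start M4 → 3
t=24 end M2 → 2
t=26 end M3 → 1
t=35 end M4 → 0
Peak is 3, at t=22 (M2, M3, M4).

3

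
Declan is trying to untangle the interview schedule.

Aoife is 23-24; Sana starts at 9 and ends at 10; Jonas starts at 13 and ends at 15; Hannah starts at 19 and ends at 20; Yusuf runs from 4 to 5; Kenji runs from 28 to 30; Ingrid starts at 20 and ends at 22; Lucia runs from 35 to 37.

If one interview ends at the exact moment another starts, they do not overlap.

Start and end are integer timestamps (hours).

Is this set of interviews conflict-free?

Two intervals overlap when each starts before the other ends.
Sorted by start: Yusuf, Sana, Jonas, Hannah, Ingrid, Aoife, Kenji, Lucia.
Sana starts after Yusuf ends, so Yusuf has no further overlaps.
Jonas starts after Sana ends, so Sana has no further overlaps.
Hannah starts after Jonas ends, so Jonas has no further overlaps.
Ingrid starts exactly when Hannah ends (back-to-back, no overlap), so Hannah has no further overlaps.
Aoife starts after Ingrid ends, so Ingrid has no further overlaps.
Kenji starts after Aoife ends, so Aoife has no further overlaps.
Lucia starts after Kenji ends.
Every pair is clear; the schedule has no overlaps.

Yes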